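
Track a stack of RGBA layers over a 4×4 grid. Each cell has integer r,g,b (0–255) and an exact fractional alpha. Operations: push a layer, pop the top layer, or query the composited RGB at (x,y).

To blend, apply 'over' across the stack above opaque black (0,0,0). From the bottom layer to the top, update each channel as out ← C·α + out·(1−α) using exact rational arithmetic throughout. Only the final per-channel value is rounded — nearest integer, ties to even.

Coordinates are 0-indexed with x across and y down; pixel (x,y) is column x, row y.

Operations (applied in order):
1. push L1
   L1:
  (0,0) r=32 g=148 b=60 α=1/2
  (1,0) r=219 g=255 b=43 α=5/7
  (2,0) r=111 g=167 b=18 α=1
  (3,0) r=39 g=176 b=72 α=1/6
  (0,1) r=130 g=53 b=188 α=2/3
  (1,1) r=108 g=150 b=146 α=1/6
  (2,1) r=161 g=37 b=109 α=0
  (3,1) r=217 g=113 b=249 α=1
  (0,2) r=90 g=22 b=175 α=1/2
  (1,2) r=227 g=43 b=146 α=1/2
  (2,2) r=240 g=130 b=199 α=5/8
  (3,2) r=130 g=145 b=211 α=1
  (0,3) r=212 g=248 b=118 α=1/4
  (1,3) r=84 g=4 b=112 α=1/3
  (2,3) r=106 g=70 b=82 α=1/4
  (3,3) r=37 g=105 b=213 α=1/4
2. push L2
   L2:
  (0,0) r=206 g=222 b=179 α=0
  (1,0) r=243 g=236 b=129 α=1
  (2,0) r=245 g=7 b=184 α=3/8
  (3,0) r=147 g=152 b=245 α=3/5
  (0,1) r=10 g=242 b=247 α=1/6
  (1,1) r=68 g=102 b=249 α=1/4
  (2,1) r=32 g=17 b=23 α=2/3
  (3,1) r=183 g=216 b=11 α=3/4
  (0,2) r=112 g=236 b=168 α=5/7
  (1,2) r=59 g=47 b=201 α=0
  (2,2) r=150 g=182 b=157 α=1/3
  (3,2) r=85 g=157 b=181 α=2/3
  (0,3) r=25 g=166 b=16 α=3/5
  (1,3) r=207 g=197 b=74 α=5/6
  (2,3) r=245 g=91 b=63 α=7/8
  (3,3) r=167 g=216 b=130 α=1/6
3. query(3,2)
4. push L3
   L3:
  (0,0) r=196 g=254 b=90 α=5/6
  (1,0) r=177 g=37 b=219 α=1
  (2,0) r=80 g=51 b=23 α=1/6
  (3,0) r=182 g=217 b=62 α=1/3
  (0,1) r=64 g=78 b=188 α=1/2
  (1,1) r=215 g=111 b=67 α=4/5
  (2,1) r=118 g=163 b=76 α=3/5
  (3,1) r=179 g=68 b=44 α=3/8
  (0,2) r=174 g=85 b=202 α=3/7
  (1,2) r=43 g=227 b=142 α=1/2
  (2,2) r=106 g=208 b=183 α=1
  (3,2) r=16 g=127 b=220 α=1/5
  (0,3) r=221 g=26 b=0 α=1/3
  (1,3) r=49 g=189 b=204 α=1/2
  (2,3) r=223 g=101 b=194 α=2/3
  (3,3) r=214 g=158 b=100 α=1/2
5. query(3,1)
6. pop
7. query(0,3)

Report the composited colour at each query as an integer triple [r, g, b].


query (3,2) [L1,L2] — begin 0,0,0
after L1 α=1: [130, 145, 211]
after L2 α=2/3: [100, 153, 191]
= [100, 153, 191]

at x=3,y=1 over L1,L2,L3:
after L1 α=1: [217, 113, 249]
after L2 α=3/4: [383/2, 761/4, 141/2]
after L3 α=3/8: [2989/16, 4621/32, 969/16]
→ [187, 144, 61]

at x=0,y=3 over L1,L2:
+L1 (α=1/4) → [53, 62, 59/2]
+L2 (α=3/5) → [181/5, 622/5, 107/5]
→ [36, 124, 21]


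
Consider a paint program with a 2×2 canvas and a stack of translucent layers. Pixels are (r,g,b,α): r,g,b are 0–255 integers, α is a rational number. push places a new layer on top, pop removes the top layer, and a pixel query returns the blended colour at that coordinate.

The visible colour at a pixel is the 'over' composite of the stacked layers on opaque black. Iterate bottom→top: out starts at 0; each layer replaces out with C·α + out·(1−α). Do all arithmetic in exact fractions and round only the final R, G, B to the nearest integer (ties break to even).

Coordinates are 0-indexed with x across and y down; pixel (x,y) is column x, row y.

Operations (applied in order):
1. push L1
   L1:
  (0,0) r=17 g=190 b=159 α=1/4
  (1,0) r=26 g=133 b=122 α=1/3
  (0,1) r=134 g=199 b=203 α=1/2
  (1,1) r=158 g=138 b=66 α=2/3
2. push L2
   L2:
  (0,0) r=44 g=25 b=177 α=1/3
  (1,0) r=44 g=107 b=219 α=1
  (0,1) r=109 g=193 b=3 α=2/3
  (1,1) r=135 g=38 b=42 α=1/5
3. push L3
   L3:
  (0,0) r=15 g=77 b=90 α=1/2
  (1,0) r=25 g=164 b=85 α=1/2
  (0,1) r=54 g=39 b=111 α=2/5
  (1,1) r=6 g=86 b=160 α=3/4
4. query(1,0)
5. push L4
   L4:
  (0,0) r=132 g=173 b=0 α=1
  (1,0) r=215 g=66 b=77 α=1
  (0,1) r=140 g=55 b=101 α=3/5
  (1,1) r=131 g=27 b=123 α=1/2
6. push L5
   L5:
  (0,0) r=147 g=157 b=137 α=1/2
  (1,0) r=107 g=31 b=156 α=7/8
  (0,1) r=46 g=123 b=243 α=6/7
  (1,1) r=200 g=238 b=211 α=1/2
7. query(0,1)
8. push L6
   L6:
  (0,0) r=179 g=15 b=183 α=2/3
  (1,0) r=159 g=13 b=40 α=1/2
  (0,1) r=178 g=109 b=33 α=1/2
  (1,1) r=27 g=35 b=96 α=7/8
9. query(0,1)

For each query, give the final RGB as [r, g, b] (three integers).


(1,0) stack=L1,L2,L3; from [0,0,0]:
L1 α=1/3: [26/3, 133/3, 122/3]
L2 α=1: [44, 107, 219]
L3 α=1/2: [69/2, 271/2, 152]
→ [34, 136, 152]

(0,1) stack=L1,L2,L3,L4,L5; from [0,0,0]:
L1 α=1/2: [67, 199/2, 203/2]
L2 α=2/3: [95, 971/6, 215/6]
L3 α=2/5: [393/5, 1127/10, 659/10]
L4 α=3/5: [2886/25, 1952/25, 2174/25]
L5 α=6/7: [1398/25, 20402/175, 38624/175]
rounded: [56, 117, 221]

query (0,1) [L1,L2,L3,L4,L5,L6] — begin 0,0,0
+L1 (α=1/2) → [67, 199/2, 203/2]
+L2 (α=2/3) → [95, 971/6, 215/6]
+L3 (α=2/5) → [393/5, 1127/10, 659/10]
+L4 (α=3/5) → [2886/25, 1952/25, 2174/25]
+L5 (α=6/7) → [1398/25, 20402/175, 38624/175]
+L6 (α=1/2) → [2924/25, 39477/350, 44399/350]
→ [117, 113, 127]


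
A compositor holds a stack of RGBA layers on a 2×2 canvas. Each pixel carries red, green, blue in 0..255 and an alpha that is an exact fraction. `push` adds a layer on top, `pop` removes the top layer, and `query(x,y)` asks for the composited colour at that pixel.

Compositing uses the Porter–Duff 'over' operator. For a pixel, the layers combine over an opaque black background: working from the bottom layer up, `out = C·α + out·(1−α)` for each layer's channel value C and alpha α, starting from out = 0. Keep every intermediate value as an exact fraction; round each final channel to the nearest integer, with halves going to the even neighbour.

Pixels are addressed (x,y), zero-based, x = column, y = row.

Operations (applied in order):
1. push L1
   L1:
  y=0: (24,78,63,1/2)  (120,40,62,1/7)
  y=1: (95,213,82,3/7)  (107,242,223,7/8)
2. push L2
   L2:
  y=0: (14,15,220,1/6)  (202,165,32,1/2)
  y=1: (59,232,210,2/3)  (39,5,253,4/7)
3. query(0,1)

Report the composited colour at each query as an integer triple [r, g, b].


at x=0,y=1 over L1,L2:
after L1 α=3/7: [285/7, 639/7, 246/7]
after L2 α=2/3: [1111/21, 3887/21, 1062/7]
rounded: [53, 185, 152]


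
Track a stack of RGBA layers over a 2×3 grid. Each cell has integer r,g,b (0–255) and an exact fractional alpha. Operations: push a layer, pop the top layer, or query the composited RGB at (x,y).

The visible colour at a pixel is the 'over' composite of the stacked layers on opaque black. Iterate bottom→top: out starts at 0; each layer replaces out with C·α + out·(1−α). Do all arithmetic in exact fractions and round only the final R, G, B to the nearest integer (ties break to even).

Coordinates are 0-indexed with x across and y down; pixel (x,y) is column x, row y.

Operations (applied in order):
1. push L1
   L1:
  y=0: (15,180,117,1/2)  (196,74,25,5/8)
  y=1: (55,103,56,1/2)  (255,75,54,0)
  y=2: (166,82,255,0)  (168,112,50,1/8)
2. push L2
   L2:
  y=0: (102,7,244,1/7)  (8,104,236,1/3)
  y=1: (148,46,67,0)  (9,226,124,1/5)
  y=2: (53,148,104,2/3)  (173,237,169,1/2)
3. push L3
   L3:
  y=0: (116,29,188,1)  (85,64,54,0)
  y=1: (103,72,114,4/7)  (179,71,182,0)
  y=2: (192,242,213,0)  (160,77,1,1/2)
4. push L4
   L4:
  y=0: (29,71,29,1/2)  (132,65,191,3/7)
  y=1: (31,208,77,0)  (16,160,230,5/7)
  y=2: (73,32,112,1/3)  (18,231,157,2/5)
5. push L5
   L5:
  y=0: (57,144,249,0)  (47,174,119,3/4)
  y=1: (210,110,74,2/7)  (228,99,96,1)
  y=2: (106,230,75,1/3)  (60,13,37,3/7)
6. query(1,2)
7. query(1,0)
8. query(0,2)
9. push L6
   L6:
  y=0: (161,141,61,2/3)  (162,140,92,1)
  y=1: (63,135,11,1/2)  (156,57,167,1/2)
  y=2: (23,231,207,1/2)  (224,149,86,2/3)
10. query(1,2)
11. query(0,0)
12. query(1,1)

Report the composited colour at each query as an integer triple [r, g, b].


at x=1,y=2 over L1,L2,L3,L4,L5:
L1 α=1/8: [21, 14, 25/4]
L2 α=1/2: [97, 251/2, 701/8]
L3 α=1/2: [257/2, 405/4, 709/16]
L4 α=2/5: [843/10, 3063/20, 7151/80]
L5 α=3/7: [2586/35, 3258/35, 9371/140]
→ [74, 93, 67]

at x=1,y=0 over L1,L2,L3,L4,L5:
L1 α=5/8: [245/2, 185/4, 125/8]
L2 α=1/3: [253/3, 131/2, 1069/12]
L3 α=0: [253/3, 131/2, 1069/12]
L4 α=3/7: [2200/21, 457/7, 2788/21]
L5 α=3/4: [5161/84, 4111/28, 10285/84]
= [61, 147, 122]

(0,2) stack=L1,L2,L3,L4,L5; from [0,0,0]:
after L1 α=0: [0, 0, 0]
after L2 α=2/3: [106/3, 296/3, 208/3]
after L3 α=0: [106/3, 296/3, 208/3]
after L4 α=1/3: [431/9, 688/9, 752/9]
after L5 α=1/3: [1816/27, 3446/27, 2179/27]
→ [67, 128, 81]

(1,2) stack=L1,L2,L3,L4,L5,L6; from [0,0,0]:
+L1 (α=1/8) → [21, 14, 25/4]
+L2 (α=1/2) → [97, 251/2, 701/8]
+L3 (α=1/2) → [257/2, 405/4, 709/16]
+L4 (α=2/5) → [843/10, 3063/20, 7151/80]
+L5 (α=3/7) → [2586/35, 3258/35, 9371/140]
+L6 (α=2/3) → [18266/105, 13688/105, 33451/420]
= [174, 130, 80]

(0,0) stack=L1,L2,L3,L4,L5,L6; from [0,0,0]:
+L1 (α=1/2) → [15/2, 90, 117/2]
+L2 (α=1/7) → [21, 547/7, 85]
+L3 (α=1) → [116, 29, 188]
+L4 (α=1/2) → [145/2, 50, 217/2]
+L5 (α=0) → [145/2, 50, 217/2]
+L6 (α=2/3) → [263/2, 332/3, 461/6]
= [132, 111, 77]

at x=1,y=1 over L1,L2,L3,L4,L5,L6:
+L1 (α=0) → [0, 0, 0]
+L2 (α=1/5) → [9/5, 226/5, 124/5]
+L3 (α=0) → [9/5, 226/5, 124/5]
+L4 (α=5/7) → [418/35, 636/5, 5998/35]
+L5 (α=1) → [228, 99, 96]
+L6 (α=1/2) → [192, 78, 263/2]
→ [192, 78, 132]


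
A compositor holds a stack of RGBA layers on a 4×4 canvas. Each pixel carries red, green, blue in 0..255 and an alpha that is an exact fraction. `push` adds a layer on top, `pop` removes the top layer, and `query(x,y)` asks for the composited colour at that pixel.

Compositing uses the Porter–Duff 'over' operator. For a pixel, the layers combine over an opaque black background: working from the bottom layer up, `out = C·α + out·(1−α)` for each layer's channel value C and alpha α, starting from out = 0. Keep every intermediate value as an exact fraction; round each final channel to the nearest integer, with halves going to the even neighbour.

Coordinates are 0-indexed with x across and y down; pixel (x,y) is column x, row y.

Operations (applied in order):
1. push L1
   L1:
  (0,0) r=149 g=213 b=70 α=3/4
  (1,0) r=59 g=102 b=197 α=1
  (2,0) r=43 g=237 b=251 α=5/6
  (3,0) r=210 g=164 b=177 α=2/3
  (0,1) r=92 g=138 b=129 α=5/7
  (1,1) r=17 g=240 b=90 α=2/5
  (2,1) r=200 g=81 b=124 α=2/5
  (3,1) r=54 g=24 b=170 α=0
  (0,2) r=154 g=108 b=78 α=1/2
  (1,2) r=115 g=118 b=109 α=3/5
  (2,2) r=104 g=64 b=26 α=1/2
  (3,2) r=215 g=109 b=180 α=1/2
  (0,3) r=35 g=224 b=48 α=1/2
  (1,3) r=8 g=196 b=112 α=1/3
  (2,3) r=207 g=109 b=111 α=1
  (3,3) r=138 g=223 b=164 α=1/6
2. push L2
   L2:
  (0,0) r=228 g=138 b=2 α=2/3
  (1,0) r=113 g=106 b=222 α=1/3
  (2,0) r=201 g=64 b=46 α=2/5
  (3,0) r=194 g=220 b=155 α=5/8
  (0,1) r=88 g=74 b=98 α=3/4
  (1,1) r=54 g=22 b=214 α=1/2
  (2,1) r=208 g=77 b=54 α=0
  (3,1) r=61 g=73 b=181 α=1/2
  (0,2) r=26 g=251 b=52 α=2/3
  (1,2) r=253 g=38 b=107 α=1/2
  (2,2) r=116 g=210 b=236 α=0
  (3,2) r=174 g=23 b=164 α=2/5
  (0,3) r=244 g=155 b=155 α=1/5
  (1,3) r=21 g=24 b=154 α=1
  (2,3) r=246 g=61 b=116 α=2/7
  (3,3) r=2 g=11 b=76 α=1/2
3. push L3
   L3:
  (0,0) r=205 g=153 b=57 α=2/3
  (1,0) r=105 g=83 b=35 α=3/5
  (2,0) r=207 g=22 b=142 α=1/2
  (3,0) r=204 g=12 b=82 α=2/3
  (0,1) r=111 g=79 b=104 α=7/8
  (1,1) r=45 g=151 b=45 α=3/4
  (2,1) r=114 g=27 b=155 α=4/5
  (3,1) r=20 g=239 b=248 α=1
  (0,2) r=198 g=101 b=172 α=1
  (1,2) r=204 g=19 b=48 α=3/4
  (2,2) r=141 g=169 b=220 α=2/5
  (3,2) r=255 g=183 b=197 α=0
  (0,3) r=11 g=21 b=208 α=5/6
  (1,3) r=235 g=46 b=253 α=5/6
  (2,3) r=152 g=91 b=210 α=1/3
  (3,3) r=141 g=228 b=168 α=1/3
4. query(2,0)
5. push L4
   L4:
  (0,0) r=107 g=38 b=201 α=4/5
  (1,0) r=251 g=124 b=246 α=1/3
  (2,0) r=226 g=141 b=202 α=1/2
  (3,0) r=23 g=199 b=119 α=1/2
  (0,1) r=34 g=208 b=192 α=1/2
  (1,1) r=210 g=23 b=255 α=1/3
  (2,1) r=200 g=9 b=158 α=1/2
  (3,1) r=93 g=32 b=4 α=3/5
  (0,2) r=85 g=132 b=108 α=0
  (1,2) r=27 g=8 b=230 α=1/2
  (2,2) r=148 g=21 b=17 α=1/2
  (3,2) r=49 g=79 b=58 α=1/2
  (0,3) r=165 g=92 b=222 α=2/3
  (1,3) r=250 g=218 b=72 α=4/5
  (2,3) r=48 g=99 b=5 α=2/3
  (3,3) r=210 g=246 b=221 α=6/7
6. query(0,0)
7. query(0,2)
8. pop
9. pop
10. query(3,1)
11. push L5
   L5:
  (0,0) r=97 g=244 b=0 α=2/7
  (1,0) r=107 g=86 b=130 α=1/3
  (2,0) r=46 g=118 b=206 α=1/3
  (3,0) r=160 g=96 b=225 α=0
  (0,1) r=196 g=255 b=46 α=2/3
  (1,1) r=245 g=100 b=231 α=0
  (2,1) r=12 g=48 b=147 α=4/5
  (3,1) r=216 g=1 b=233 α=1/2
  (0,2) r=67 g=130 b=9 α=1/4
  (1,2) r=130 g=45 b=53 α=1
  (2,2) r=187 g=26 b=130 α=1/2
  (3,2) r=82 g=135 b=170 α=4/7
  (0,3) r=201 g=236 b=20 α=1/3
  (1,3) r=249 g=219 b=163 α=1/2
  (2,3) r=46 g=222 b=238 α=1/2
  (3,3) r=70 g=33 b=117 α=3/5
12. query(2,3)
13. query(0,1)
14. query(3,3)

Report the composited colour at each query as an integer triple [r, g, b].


(2,0) stack=L1,L2,L3; from [0,0,0]:
after L1 α=5/6: [215/6, 395/2, 1255/6]
after L2 α=2/5: [1019/10, 1441/10, 1439/10]
after L3 α=1/2: [3089/20, 1661/20, 2859/20]
rounded: [154, 83, 143]

(0,0) stack=L1,L2,L3,L4; from [0,0,0]:
L1 α=3/4: [447/4, 639/4, 105/2]
L2 α=2/3: [757/4, 581/4, 113/6]
L3 α=2/3: [799/4, 1805/12, 797/18]
L4 α=4/5: [2511/20, 3629/60, 15269/90]
→ [126, 60, 170]

at x=0,y=2 over L1,L2,L3,L4:
+L1 (α=1/2) → [77, 54, 39]
+L2 (α=2/3) → [43, 556/3, 143/3]
+L3 (α=1) → [198, 101, 172]
+L4 (α=0) → [198, 101, 172]
rounded: [198, 101, 172]

query (3,1) [L1,L2] — begin 0,0,0
after L1 α=0: [0, 0, 0]
after L2 α=1/2: [61/2, 73/2, 181/2]
= [30, 36, 90]

(2,3) stack=L1,L2,L5; from [0,0,0]:
L1 α=1: [207, 109, 111]
L2 α=2/7: [1527/7, 667/7, 787/7]
L5 α=1/2: [1849/14, 2221/14, 2453/14]
rounded: [132, 159, 175]

at x=0,y=1 over L1,L2,L5:
L1 α=5/7: [460/7, 690/7, 645/7]
L2 α=3/4: [577/7, 561/7, 2703/28]
L5 α=2/3: [1107/7, 1377/7, 5279/84]
rounded: [158, 197, 63]

at x=3,y=3 over L1,L2,L5:
L1 α=1/6: [23, 223/6, 82/3]
L2 α=1/2: [25/2, 289/12, 155/3]
L5 α=3/5: [47, 883/30, 1363/15]
rounded: [47, 29, 91]


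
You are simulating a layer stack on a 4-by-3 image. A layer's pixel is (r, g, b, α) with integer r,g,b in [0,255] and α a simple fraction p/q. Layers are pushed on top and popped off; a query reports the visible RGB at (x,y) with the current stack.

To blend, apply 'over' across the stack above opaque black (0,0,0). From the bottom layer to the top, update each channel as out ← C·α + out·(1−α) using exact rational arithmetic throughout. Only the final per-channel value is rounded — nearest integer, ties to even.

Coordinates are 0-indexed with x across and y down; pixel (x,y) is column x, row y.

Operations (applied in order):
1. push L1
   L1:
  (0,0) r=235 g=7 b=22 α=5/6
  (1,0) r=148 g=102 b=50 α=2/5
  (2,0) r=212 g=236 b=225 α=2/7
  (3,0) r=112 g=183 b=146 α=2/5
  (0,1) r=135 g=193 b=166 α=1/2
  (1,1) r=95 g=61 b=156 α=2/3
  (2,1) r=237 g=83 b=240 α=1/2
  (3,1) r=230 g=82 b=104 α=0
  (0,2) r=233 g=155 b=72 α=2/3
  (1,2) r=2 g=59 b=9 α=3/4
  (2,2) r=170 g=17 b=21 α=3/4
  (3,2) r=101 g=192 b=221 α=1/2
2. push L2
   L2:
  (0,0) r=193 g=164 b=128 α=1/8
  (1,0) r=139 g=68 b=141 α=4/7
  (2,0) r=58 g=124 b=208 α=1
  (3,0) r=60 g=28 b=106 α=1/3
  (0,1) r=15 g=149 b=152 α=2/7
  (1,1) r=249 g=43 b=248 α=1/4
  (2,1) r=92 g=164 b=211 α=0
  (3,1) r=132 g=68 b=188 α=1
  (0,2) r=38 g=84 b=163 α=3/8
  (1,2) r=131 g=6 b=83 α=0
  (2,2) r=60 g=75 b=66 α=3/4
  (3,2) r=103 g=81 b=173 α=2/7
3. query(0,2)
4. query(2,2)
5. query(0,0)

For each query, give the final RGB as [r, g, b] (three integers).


query (0,2) [L1,L2] — begin 0,0,0
+L1 (α=2/3) → [466/3, 310/3, 48]
+L2 (α=3/8) → [334/3, 1153/12, 729/8]
= [111, 96, 91]

query (2,2) [L1,L2] — begin 0,0,0
+L1 (α=3/4) → [255/2, 51/4, 63/4]
+L2 (α=3/4) → [615/8, 951/16, 855/16]
rounded: [77, 59, 53]

query (0,0) [L1,L2] — begin 0,0,0
+L1 (α=5/6) → [1175/6, 35/6, 55/3]
+L2 (α=1/8) → [9383/48, 1229/48, 769/24]
→ [195, 26, 32]


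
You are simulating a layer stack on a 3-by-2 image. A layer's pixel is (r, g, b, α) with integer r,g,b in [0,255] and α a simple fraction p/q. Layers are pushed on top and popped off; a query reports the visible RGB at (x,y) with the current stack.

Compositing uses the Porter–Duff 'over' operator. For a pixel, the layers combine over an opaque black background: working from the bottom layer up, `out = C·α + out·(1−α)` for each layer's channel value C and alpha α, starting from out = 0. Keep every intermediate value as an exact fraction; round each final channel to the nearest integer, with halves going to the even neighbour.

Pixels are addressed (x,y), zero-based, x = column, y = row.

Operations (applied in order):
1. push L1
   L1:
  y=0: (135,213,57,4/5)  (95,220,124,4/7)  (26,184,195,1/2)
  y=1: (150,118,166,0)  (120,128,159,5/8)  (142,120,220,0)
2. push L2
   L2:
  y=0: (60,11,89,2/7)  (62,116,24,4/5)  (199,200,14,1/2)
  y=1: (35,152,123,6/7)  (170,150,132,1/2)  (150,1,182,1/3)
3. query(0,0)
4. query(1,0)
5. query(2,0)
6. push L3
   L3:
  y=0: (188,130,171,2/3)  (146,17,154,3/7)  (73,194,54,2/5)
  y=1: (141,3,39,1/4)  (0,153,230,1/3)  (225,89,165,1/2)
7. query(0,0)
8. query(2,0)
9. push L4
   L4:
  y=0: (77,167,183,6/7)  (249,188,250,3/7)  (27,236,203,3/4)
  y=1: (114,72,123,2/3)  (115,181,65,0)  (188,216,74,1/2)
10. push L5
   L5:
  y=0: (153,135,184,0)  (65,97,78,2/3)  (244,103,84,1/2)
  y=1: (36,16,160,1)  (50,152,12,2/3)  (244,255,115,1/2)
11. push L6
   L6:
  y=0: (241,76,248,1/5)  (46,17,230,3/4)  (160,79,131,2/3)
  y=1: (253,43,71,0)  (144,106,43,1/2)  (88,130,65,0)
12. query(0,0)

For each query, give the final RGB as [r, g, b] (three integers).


(0,0) stack=L1,L2; from [0,0,0]:
+L1 (α=4/5) → [108, 852/5, 228/5]
+L2 (α=2/7) → [660/7, 874/7, 58]
→ [94, 125, 58]

at x=1,y=0 over L1,L2:
+L1 (α=4/7) → [380/7, 880/7, 496/7]
+L2 (α=4/5) → [2116/35, 4128/35, 1168/35]
= [60, 118, 33]

(2,0) stack=L1,L2; from [0,0,0]:
L1 α=1/2: [13, 92, 195/2]
L2 α=1/2: [106, 146, 223/4]
→ [106, 146, 56]

(0,0) stack=L1,L2,L3; from [0,0,0]:
after L1 α=4/5: [108, 852/5, 228/5]
after L2 α=2/7: [660/7, 874/7, 58]
after L3 α=2/3: [3292/21, 898/7, 400/3]
= [157, 128, 133]

at x=2,y=0 over L1,L2,L3:
+L1 (α=1/2) → [13, 92, 195/2]
+L2 (α=1/2) → [106, 146, 223/4]
+L3 (α=2/5) → [464/5, 826/5, 1101/20]
= [93, 165, 55]

query (0,0) [L1,L2,L3,L4,L5,L6] — begin 0,0,0
+L1 (α=4/5) → [108, 852/5, 228/5]
+L2 (α=2/7) → [660/7, 874/7, 58]
+L3 (α=2/3) → [3292/21, 898/7, 400/3]
+L4 (α=6/7) → [12994/147, 7912/49, 3694/21]
+L5 (α=0) → [12994/147, 7912/49, 3694/21]
+L6 (α=1/5) → [87403/735, 35372/245, 19984/105]
→ [119, 144, 190]


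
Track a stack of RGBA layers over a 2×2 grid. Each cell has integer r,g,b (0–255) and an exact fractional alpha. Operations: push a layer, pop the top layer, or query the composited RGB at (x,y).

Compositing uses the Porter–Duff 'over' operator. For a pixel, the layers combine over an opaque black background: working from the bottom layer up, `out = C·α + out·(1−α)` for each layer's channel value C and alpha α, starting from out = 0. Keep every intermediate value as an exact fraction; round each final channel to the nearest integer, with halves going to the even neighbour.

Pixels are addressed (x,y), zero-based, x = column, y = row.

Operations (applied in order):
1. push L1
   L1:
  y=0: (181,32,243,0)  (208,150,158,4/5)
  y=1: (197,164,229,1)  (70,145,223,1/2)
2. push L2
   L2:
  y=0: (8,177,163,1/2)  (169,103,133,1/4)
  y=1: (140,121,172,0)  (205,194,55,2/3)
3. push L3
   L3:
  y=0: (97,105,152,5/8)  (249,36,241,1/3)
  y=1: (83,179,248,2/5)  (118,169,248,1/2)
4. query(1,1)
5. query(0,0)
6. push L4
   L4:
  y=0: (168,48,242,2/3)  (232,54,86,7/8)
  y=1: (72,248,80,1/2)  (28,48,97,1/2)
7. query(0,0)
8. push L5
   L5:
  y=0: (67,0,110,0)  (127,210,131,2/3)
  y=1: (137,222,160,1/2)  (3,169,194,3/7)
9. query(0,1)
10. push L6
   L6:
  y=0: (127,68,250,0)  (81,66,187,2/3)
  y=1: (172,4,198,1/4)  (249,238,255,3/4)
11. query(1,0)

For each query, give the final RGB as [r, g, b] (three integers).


at x=1,y=1 over L1,L2,L3:
L1 α=1/2: [35, 145/2, 223/2]
L2 α=2/3: [445/3, 307/2, 443/6]
L3 α=1/2: [799/6, 645/4, 1931/12]
→ [133, 161, 161]

at x=0,y=0 over L1,L2,L3:
L1 α=0: [0, 0, 0]
L2 α=1/2: [4, 177/2, 163/2]
L3 α=5/8: [497/8, 1581/16, 2009/16]
→ [62, 99, 126]

at x=0,y=0 over L1,L2,L3,L4:
+L1 (α=0) → [0, 0, 0]
+L2 (α=1/2) → [4, 177/2, 163/2]
+L3 (α=5/8) → [497/8, 1581/16, 2009/16]
+L4 (α=2/3) → [3185/24, 1039/16, 3251/16]
→ [133, 65, 203]

query (0,1) [L1,L2,L3,L4,L5] — begin 0,0,0
+L1 (α=1) → [197, 164, 229]
+L2 (α=0) → [197, 164, 229]
+L3 (α=2/5) → [757/5, 170, 1183/5]
+L4 (α=1/2) → [1117/10, 209, 1583/10]
+L5 (α=1/2) → [2487/20, 431/2, 3183/20]
rounded: [124, 216, 159]

(1,0) stack=L1,L2,L3,L4,L5,L6; from [0,0,0]:
after L1 α=4/5: [832/5, 120, 632/5]
after L2 α=1/4: [3341/20, 463/4, 2561/20]
after L3 α=1/3: [5831/30, 535/6, 1657/10]
after L4 α=7/8: [54551/240, 2803/48, 7677/80]
after L5 α=2/3: [115511/720, 22963/144, 28637/240]
after L6 α=2/3: [232151/2160, 41971/432, 118397/720]
rounded: [107, 97, 164]


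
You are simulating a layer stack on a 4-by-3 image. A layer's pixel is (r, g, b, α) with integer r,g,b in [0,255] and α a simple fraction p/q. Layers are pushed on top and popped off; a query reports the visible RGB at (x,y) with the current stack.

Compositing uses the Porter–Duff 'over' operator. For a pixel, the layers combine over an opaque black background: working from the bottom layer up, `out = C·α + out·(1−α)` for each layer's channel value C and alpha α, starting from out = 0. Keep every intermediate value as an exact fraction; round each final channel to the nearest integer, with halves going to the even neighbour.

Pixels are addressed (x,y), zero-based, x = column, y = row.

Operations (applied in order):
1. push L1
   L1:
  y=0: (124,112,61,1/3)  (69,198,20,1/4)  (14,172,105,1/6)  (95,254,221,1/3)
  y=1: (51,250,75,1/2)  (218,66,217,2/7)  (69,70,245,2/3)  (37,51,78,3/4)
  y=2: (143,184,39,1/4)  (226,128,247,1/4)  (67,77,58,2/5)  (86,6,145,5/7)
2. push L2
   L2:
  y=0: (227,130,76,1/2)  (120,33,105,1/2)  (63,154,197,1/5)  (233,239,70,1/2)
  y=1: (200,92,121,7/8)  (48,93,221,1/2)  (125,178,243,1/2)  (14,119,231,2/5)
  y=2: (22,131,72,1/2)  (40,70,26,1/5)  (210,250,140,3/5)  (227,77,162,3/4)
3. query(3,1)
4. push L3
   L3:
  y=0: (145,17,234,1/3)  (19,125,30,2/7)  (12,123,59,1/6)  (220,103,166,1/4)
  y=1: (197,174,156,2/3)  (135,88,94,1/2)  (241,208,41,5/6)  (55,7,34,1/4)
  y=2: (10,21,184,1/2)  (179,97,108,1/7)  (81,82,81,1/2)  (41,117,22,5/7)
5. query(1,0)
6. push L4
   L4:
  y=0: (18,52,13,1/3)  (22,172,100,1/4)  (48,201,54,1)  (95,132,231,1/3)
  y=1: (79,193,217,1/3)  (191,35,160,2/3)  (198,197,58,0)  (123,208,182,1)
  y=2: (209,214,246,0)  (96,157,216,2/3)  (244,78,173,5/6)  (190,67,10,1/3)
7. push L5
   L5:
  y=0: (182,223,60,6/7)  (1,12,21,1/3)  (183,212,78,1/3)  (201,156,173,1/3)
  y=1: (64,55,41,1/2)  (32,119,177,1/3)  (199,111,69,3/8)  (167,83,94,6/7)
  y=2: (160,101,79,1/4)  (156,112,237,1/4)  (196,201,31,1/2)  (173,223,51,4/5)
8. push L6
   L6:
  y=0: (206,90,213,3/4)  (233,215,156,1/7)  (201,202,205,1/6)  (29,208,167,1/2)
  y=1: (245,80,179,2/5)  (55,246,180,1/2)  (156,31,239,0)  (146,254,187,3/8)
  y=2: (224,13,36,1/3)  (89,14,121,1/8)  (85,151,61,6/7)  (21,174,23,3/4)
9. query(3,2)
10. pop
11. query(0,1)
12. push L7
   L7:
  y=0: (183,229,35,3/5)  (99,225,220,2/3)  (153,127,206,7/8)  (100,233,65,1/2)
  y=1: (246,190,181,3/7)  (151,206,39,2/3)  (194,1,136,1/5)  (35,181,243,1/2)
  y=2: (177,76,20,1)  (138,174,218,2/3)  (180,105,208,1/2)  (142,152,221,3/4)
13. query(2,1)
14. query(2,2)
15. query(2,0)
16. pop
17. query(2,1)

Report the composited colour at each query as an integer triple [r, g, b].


at x=3,y=1 over L1,L2:
after L1 α=3/4: [111/4, 153/4, 117/2]
after L2 α=2/5: [89/4, 1411/20, 255/2]
= [22, 71, 128]

query (1,0) [L1,L2,L3] — begin 0,0,0
+L1 (α=1/4) → [69/4, 99/2, 5]
+L2 (α=1/2) → [549/8, 165/4, 55]
+L3 (α=2/7) → [3049/56, 1825/28, 335/7]
= [54, 65, 48]

(3,2) stack=L1,L2,L3,L4,L5,L6; from [0,0,0]:
after L1 α=5/7: [430/7, 30/7, 725/7]
after L2 α=3/4: [5197/28, 1647/28, 4127/28]
after L3 α=5/7: [8067/98, 9837/98, 5667/98]
after L4 α=1/3: [17377/147, 13120/147, 6157/147]
after L5 α=4/5: [119101/735, 144244/735, 7229/147]
after L6 α=3/4: [82703/1470, 263957/1470, 4343/147]
→ [56, 180, 30]

at x=0,y=1 over L1,L2,L3,L4,L5:
+L1 (α=1/2) → [51/2, 125, 75/2]
+L2 (α=7/8) → [2851/16, 769/8, 1769/16]
+L3 (α=2/3) → [9155/48, 3553/24, 6761/48]
+L4 (α=1/3) → [11051/72, 5869/36, 11969/72]
+L5 (α=1/2) → [15659/144, 7849/72, 14921/144]
→ [109, 109, 104]

query (2,1) [L1,L2,L3,L4,L5,L7] — begin 0,0,0
+L1 (α=2/3) → [46, 140/3, 490/3]
+L2 (α=1/2) → [171/2, 337/3, 1219/6]
+L3 (α=5/6) → [2581/12, 3457/18, 2449/36]
+L4 (α=0) → [2581/12, 3457/18, 2449/36]
+L5 (α=3/8) → [20069/96, 23279/144, 19697/288]
+L7 (α=1/5) → [4945/24, 4663/36, 29489/360]
= [206, 130, 82]

(2,2) stack=L1,L2,L3,L4,L5,L7; from [0,0,0]:
L1 α=2/5: [134/5, 154/5, 116/5]
L2 α=3/5: [3418/25, 4058/25, 2332/25]
L3 α=1/2: [5443/50, 3054/25, 4357/50]
L4 α=5/6: [66443/300, 2134/25, 15869/100]
L5 α=1/2: [125243/600, 7159/50, 18969/200]
L7 α=1/2: [233243/1200, 12409/100, 60569/400]
= [194, 124, 151]

(2,0) stack=L1,L2,L3,L4,L5,L7; from [0,0,0]:
L1 α=1/6: [7/3, 86/3, 35/2]
L2 α=1/5: [217/15, 806/15, 267/5]
L3 α=1/6: [253/18, 1175/18, 163/3]
L4 α=1: [48, 201, 54]
L5 α=1/3: [93, 614/3, 62]
L7 α=7/8: [291/2, 3281/24, 188]
rounded: [146, 137, 188]

query (2,1) [L1,L2,L3,L4,L5] — begin 0,0,0
after L1 α=2/3: [46, 140/3, 490/3]
after L2 α=1/2: [171/2, 337/3, 1219/6]
after L3 α=5/6: [2581/12, 3457/18, 2449/36]
after L4 α=0: [2581/12, 3457/18, 2449/36]
after L5 α=3/8: [20069/96, 23279/144, 19697/288]
rounded: [209, 162, 68]


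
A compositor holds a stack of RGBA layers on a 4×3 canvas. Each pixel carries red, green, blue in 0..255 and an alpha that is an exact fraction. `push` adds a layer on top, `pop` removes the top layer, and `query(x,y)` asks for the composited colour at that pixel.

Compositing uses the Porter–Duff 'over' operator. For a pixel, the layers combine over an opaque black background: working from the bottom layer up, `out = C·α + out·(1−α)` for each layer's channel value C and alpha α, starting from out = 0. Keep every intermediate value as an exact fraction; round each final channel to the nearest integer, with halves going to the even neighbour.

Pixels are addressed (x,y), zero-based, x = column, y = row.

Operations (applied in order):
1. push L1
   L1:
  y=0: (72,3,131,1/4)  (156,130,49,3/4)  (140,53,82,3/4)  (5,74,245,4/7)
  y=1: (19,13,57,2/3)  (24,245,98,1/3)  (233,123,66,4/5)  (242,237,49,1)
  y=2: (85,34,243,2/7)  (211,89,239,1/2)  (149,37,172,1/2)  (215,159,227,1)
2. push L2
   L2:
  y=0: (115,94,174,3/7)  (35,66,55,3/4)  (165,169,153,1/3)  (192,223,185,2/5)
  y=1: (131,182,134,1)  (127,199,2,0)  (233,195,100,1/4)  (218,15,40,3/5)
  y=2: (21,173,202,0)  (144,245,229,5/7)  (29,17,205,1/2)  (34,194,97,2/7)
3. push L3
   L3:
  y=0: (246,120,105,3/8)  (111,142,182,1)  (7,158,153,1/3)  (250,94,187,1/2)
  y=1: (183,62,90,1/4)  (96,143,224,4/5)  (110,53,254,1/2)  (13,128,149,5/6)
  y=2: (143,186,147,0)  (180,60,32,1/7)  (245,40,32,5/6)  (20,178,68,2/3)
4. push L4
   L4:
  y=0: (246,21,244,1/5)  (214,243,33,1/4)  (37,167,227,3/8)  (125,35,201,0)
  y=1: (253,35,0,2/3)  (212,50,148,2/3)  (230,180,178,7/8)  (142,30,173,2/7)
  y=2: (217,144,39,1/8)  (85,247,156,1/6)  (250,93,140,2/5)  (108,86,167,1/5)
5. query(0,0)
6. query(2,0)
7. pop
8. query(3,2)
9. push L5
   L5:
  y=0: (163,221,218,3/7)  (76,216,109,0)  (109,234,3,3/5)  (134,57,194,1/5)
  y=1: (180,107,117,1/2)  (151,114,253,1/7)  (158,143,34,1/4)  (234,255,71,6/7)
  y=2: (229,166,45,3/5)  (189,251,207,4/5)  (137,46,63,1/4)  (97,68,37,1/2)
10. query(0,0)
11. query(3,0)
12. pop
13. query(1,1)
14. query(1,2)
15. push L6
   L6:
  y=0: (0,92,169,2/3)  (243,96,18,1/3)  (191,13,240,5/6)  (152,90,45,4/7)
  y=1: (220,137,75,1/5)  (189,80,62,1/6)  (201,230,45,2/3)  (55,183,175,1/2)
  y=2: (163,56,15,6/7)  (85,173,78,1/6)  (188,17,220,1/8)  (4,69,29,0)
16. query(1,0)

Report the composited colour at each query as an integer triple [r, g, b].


(0,0) stack=L1,L2,L3,L4; from [0,0,0]:
+L1 (α=1/4) → [18, 3/4, 131/4]
+L2 (α=3/7) → [417/7, 285/7, 653/7]
+L3 (α=3/8) → [7251/56, 3945/56, 2735/28]
+L4 (α=1/5) → [2139/14, 4239/70, 4443/35]
rounded: [153, 61, 127]

at x=2,y=0 over L1,L2,L3,L4:
+L1 (α=3/4) → [105, 159/4, 123/2]
+L2 (α=1/3) → [125, 497/6, 92]
+L3 (α=1/3) → [257/3, 971/9, 337/3]
+L4 (α=3/8) → [809/12, 2341/18, 466/3]
rounded: [67, 130, 155]

(3,2) stack=L1,L2,L3; from [0,0,0]:
+L1 (α=1) → [215, 159, 227]
+L2 (α=2/7) → [1143/7, 169, 1329/7]
+L3 (α=2/3) → [1423/21, 175, 2281/21]
→ [68, 175, 109]

at x=0,y=0 over L1,L2,L3,L5:
after L1 α=1/4: [18, 3/4, 131/4]
after L2 α=3/7: [417/7, 285/7, 653/7]
after L3 α=3/8: [7251/56, 3945/56, 2735/28]
after L5 α=3/7: [14097/98, 13227/98, 7313/49]
rounded: [144, 135, 149]

query (3,0) [L1,L2,L3,L5] — begin 0,0,0
+L1 (α=4/7) → [20/7, 296/7, 140]
+L2 (α=2/5) → [2748/35, 802/7, 158]
+L3 (α=1/2) → [5749/35, 730/7, 345/2]
+L5 (α=1/5) → [27686/175, 3319/35, 884/5]
rounded: [158, 95, 177]

query (1,1) [L1,L2,L3] — begin 0,0,0
+L1 (α=1/3) → [8, 245/3, 98/3]
+L2 (α=0) → [8, 245/3, 98/3]
+L3 (α=4/5) → [392/5, 1961/15, 2786/15]
rounded: [78, 131, 186]

query (1,2) [L1,L2,L3] — begin 0,0,0
+L1 (α=1/2) → [211/2, 89/2, 239/2]
+L2 (α=5/7) → [133, 1314/7, 1384/7]
+L3 (α=1/7) → [978/7, 8304/49, 8528/49]
= [140, 169, 174]

query (1,0) [L1,L2,L3,L6] — begin 0,0,0
L1 α=3/4: [117, 195/2, 147/4]
L2 α=3/4: [111/2, 591/8, 807/16]
L3 α=1: [111, 142, 182]
L6 α=1/3: [155, 380/3, 382/3]
= [155, 127, 127]


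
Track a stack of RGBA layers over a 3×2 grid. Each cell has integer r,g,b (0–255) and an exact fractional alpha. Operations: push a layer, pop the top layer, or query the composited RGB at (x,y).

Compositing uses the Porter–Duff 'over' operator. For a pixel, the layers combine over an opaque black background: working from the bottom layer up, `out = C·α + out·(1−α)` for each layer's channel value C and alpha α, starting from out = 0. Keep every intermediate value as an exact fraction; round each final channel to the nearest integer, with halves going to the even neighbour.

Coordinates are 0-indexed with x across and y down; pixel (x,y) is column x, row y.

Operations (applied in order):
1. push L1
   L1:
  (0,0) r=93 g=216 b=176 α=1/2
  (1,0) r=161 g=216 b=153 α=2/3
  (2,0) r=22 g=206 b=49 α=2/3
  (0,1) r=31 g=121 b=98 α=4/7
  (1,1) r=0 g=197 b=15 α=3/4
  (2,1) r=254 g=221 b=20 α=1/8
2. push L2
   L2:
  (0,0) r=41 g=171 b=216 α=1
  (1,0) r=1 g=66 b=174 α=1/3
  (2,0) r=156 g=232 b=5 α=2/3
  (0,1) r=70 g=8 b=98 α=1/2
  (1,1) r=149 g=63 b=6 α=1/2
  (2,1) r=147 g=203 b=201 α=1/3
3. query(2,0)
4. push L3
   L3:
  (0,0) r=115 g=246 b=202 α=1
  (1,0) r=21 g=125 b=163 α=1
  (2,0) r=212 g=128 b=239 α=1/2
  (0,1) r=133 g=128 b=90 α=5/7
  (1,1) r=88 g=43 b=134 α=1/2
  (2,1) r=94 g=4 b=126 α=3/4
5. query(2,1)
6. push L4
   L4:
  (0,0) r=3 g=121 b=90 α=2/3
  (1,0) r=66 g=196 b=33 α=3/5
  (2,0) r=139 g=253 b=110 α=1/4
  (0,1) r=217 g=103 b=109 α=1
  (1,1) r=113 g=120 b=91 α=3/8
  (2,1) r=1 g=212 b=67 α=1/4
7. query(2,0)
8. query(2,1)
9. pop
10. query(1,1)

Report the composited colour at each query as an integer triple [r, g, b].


(2,0) stack=L1,L2; from [0,0,0]:
+L1 (α=2/3) → [44/3, 412/3, 98/3]
+L2 (α=2/3) → [980/9, 1804/9, 128/9]
= [109, 200, 14]

(2,1) stack=L1,L2,L3; from [0,0,0]:
+L1 (α=1/8) → [127/4, 221/8, 5/2]
+L2 (α=1/3) → [421/6, 1033/12, 206/3]
+L3 (α=3/4) → [2113/24, 1177/48, 335/3]
= [88, 25, 112]

at x=2,y=0 over L1,L2,L3,L4:
L1 α=2/3: [44/3, 412/3, 98/3]
L2 α=2/3: [980/9, 1804/9, 128/9]
L3 α=1/2: [1444/9, 1478/9, 2279/18]
L4 α=1/4: [1861/12, 2237/12, 2939/24]
rounded: [155, 186, 122]

at x=2,y=1 over L1,L2,L3,L4:
+L1 (α=1/8) → [127/4, 221/8, 5/2]
+L2 (α=1/3) → [421/6, 1033/12, 206/3]
+L3 (α=3/4) → [2113/24, 1177/48, 335/3]
+L4 (α=1/4) → [2121/32, 4569/64, 201/2]
→ [66, 71, 100]

(1,1) stack=L1,L2,L3; from [0,0,0]:
+L1 (α=3/4) → [0, 591/4, 45/4]
+L2 (α=1/2) → [149/2, 843/8, 69/8]
+L3 (α=1/2) → [325/4, 1187/16, 1141/16]
→ [81, 74, 71]


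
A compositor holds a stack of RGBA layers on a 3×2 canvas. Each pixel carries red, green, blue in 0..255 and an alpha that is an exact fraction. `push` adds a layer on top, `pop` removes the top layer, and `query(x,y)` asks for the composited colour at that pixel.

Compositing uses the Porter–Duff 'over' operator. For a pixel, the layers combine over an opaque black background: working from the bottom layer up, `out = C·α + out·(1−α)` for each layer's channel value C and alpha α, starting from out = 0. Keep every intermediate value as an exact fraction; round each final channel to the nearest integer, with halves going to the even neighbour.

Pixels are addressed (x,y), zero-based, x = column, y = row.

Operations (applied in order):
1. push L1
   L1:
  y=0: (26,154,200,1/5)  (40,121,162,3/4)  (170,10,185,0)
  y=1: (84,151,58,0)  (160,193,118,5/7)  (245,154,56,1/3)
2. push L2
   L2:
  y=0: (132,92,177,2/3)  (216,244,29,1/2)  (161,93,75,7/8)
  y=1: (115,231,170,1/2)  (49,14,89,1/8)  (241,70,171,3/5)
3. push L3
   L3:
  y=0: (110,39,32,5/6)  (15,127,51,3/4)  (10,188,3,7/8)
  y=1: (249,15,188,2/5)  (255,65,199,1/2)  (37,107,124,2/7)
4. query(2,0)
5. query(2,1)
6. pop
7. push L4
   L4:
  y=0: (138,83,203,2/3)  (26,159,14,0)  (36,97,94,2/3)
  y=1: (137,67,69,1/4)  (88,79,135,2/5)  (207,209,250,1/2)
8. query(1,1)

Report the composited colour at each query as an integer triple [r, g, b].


at x=2,y=0 over L1,L2,L3:
L1 α=0: [0, 0, 0]
L2 α=7/8: [1127/8, 651/8, 525/8]
L3 α=7/8: [1687/64, 11179/64, 693/64]
rounded: [26, 175, 11]

at x=2,y=1 over L1,L2,L3:
L1 α=1/3: [245/3, 154/3, 56/3]
L2 α=3/5: [2659/15, 938/15, 1651/15]
L3 α=2/7: [2881/21, 1580/21, 2395/21]
rounded: [137, 75, 114]

query (1,1) [L1,L2,L4] — begin 0,0,0
+L1 (α=5/7) → [800/7, 965/7, 590/7]
+L2 (α=1/8) → [849/8, 979/8, 679/8]
+L4 (α=2/5) → [791/8, 4201/40, 4197/40]
→ [99, 105, 105]


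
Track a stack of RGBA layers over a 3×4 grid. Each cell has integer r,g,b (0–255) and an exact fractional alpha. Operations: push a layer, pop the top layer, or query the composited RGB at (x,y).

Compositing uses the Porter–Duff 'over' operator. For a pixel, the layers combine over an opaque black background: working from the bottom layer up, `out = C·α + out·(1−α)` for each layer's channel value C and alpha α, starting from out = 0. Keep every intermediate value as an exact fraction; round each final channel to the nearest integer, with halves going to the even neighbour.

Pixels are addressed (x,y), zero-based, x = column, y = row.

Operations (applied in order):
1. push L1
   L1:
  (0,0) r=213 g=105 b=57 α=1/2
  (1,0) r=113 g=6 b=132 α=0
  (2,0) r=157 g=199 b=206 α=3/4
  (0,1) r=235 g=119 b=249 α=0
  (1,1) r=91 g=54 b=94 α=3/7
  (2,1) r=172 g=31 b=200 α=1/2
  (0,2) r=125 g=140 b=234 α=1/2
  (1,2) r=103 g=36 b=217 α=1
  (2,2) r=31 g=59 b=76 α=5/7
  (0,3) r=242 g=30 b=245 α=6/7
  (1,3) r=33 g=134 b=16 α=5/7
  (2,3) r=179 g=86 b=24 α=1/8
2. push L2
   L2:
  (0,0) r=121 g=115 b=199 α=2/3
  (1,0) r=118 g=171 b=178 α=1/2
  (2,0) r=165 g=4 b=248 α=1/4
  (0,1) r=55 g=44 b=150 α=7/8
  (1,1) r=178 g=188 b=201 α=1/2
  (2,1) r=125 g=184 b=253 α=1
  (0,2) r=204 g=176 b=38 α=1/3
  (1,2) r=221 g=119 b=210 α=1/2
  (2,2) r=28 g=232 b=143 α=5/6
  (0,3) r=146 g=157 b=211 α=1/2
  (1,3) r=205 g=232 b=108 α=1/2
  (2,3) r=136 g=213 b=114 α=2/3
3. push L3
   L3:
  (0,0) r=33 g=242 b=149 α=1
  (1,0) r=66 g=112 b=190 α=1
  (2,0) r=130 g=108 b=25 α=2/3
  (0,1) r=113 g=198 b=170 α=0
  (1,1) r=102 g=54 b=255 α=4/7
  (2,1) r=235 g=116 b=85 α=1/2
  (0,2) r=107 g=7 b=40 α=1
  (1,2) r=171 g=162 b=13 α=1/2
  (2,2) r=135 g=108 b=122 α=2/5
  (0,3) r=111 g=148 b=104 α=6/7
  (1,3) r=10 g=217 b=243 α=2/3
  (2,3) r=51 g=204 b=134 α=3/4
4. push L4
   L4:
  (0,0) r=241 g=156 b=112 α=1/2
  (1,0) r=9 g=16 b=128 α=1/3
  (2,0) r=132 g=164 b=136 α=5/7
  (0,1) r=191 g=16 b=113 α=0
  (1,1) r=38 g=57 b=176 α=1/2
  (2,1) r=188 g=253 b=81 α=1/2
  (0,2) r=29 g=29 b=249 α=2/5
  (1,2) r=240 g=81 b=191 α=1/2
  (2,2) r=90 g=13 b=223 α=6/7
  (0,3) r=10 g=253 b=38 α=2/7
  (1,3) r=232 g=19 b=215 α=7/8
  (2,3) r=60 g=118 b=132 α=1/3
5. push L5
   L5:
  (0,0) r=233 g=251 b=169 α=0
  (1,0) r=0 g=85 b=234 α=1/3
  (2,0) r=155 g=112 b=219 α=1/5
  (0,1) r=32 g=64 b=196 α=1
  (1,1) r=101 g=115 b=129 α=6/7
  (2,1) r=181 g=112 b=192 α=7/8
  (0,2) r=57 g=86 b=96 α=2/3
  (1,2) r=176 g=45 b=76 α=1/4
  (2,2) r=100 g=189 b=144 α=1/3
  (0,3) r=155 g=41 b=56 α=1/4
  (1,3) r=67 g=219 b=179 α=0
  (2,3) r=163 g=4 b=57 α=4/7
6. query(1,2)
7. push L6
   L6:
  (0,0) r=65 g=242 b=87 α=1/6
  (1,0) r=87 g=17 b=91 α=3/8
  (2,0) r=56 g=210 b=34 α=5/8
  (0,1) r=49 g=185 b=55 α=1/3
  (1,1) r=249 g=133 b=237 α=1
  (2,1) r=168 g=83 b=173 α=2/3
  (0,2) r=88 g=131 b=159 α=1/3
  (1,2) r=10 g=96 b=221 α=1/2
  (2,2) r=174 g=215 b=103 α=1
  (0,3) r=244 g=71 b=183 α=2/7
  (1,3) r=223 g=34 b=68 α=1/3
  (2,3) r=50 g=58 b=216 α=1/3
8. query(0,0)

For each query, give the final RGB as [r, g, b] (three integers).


at x=1,y=2 over L1,L2,L3,L4,L5:
+L1 (α=1) → [103, 36, 217]
+L2 (α=1/2) → [162, 155/2, 427/2]
+L3 (α=1/2) → [333/2, 479/4, 453/4]
+L4 (α=1/2) → [813/4, 803/8, 1217/8]
+L5 (α=1/4) → [3143/16, 2769/32, 4259/32]
= [196, 87, 133]

(0,0) stack=L1,L2,L3,L4,L5,L6; from [0,0,0]:
L1 α=1/2: [213/2, 105/2, 57/2]
L2 α=2/3: [697/6, 565/6, 853/6]
L3 α=1: [33, 242, 149]
L4 α=1/2: [137, 199, 261/2]
L5 α=0: [137, 199, 261/2]
L6 α=1/6: [125, 1237/6, 493/4]
rounded: [125, 206, 123]


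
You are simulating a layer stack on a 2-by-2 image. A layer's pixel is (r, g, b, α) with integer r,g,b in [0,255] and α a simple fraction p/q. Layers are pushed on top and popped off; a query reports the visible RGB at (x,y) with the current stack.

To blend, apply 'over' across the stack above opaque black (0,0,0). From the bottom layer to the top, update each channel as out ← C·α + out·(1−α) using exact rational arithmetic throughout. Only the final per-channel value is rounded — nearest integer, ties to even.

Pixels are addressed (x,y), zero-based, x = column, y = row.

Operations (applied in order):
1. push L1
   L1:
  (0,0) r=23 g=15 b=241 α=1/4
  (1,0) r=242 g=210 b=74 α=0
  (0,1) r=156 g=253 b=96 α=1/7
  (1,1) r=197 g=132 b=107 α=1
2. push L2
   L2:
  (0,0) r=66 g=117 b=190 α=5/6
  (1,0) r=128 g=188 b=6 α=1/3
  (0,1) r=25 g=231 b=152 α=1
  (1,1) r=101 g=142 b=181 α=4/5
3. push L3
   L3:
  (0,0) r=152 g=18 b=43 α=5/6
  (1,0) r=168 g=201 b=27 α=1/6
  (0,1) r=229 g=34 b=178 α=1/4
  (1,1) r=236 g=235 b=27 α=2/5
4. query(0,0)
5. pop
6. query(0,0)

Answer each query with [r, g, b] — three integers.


query (0,0) [L1,L2,L3] — begin 0,0,0
L1 α=1/4: [23/4, 15/4, 241/4]
L2 α=5/6: [1343/24, 785/8, 1347/8]
L3 α=5/6: [19583/144, 1505/48, 3067/48]
= [136, 31, 64]

query (0,0) [L1,L2] — begin 0,0,0
+L1 (α=1/4) → [23/4, 15/4, 241/4]
+L2 (α=5/6) → [1343/24, 785/8, 1347/8]
= [56, 98, 168]


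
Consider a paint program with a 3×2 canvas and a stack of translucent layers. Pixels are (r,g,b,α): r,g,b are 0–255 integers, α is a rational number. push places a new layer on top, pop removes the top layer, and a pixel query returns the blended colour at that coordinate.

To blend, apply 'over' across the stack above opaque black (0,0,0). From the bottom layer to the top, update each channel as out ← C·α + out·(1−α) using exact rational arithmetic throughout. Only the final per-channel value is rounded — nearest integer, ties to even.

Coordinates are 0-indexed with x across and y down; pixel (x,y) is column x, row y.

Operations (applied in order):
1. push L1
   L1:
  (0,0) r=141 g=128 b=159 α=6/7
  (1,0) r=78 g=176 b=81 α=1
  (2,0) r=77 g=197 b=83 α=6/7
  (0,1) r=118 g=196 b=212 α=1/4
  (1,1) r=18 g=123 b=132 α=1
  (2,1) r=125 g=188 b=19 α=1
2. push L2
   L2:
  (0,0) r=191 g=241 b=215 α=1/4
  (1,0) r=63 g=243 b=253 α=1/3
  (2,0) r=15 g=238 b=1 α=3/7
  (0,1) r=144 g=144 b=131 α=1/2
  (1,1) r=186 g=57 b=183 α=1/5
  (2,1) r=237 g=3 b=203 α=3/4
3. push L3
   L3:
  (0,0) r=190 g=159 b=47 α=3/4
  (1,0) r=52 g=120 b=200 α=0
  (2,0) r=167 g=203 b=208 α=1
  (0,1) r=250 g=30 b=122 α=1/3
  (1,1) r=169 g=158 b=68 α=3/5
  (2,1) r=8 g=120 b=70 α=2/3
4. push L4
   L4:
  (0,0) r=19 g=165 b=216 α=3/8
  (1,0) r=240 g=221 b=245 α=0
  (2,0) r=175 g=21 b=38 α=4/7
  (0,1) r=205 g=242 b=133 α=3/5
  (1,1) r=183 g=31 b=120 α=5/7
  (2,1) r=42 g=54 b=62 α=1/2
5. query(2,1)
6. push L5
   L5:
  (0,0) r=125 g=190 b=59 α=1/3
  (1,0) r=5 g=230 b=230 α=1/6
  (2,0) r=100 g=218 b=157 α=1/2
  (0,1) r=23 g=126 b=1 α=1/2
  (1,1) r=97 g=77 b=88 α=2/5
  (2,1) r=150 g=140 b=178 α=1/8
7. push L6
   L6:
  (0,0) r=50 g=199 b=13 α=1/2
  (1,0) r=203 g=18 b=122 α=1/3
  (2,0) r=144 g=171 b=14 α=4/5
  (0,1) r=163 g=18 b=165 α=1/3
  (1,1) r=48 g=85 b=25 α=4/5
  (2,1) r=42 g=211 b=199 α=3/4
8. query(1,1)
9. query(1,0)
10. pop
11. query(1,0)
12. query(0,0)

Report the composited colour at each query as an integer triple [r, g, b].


at x=2,y=1 over L1,L2,L3,L4:
after L1 α=1: [125, 188, 19]
after L2 α=3/4: [209, 197/4, 157]
after L3 α=2/3: [75, 1157/12, 99]
after L4 α=1/2: [117/2, 1805/24, 161/2]
rounded: [58, 75, 80]

at x=1,y=1 over L1,L2,L3,L4,L5,L6:
L1 α=1: [18, 123, 132]
L2 α=1/5: [258/5, 549/5, 711/5]
L3 α=3/5: [3051/25, 3468/25, 2442/25]
L4 α=5/7: [28977/175, 10811/175, 19884/175]
L5 α=2/5: [120881/875, 59383/875, 90452/875]
L6 α=4/5: [288881/4375, 356883/4375, 177952/4375]
→ [66, 82, 41]

query (1,0) [L1,L2,L3,L4,L5,L6] — begin 0,0,0
+L1 (α=1) → [78, 176, 81]
+L2 (α=1/3) → [73, 595/3, 415/3]
+L3 (α=0) → [73, 595/3, 415/3]
+L4 (α=0) → [73, 595/3, 415/3]
+L5 (α=1/6) → [185/3, 3665/18, 2765/18]
+L6 (α=1/3) → [979/9, 3827/27, 3863/27]
→ [109, 142, 143]

(1,0) stack=L1,L2,L3,L4,L5; from [0,0,0]:
L1 α=1: [78, 176, 81]
L2 α=1/3: [73, 595/3, 415/3]
L3 α=0: [73, 595/3, 415/3]
L4 α=0: [73, 595/3, 415/3]
L5 α=1/6: [185/3, 3665/18, 2765/18]
→ [62, 204, 154]

(0,0) stack=L1,L2,L3,L4,L5; from [0,0,0]:
after L1 α=6/7: [846/7, 768/7, 954/7]
after L2 α=1/4: [3875/28, 3991/28, 4367/28]
after L3 α=3/4: [19835/112, 17347/112, 8315/112]
after L4 α=3/8: [105559/896, 142175/896, 114151/896]
after L5 α=1/3: [53853/448, 75765/448, 46861/448]
= [120, 169, 105]
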